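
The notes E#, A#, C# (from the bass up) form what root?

A#

Reordering E#, A#, C# into stacked thirds gives A#–C#–E#; the bottom of that stack, A#, is the root.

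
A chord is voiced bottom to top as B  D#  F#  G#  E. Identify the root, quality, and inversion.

E major ninth, second inversion

The pitch classes B, D#, F#, G#, E arrange in thirds as E–G#–B–D#–F#: an E major ninth chord.
B is the fifth of E major ninth; fifth in the bass means second inversion.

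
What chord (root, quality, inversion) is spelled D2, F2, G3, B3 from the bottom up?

G dominant seventh, second inversion

The distinct note names are D, F, G, B. Stacked in thirds they read G–B–D–F, which is a dominant seventh chord on G.
With the fifth (D) in the bass, the chord is in second inversion (figured bass 4/3).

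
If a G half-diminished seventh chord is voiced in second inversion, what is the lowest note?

G half-diminished seventh is G–Bb–Db–F. Second inversion places the fifth in the bass: Db.

Db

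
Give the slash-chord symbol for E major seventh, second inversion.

Emaj7/B

Second inversion of E major seventh has the fifth (B) in the bass. As a slash chord: Emaj7/B.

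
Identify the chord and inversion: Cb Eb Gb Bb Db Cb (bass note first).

Cb major ninth, root position

Reducing to letter names: Cb, Eb, Gb, Bb, Db. These stack in thirds as Cb–Eb–Gb–Bb–Db — a Cb major ninth chord.
Cb is the root of Cb major ninth; root in the bass means root position.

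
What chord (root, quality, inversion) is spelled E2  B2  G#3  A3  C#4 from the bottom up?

A major ninth, second inversion

Reducing to letter names: E, B, G#, A, C#. These stack in thirds as A–C#–E–G#–B — an A major ninth chord.
The lowest note is E, the fifth of the chord, so this is second inversion.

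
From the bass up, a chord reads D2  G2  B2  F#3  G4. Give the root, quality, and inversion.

G major seventh, second inversion

Reducing to letter names: D, G, B, F#. These stack in thirds as G–B–D–F# — a G major seventh chord.
The lowest note is D, the fifth of the chord, so this is second inversion (figured bass 4/3).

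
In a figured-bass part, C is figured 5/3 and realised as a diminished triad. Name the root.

The figures 5/3 mean the root of the chord is in the bass. If C is the root of a diminished triad, the root is C (chord tones C–Eb–Gb).

C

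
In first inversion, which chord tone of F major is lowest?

The third of F major (F–A–C) is A; that is the bass in first inversion.

A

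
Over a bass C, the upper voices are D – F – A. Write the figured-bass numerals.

The notes C, D, F, A stack in thirds as D–F–A–C — a D minor seventh chord. The bass C is the seventh, so this is third inversion: figured 4/2.

4/2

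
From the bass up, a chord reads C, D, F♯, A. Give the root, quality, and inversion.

D dominant seventh, third inversion

The pitch classes C, D, F#, A arrange in thirds as D–F#–A–C: a D dominant seventh chord.
With the seventh (C) in the bass, the chord is in third inversion (figured bass 4/2).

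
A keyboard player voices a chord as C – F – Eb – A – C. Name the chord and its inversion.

The pitch classes C, F, Eb, A arrange in thirds as F–A–C–Eb: an F dominant seventh chord.
With the fifth (C) in the bass, the chord is in second inversion (figured bass 4/3).

F dominant seventh, second inversion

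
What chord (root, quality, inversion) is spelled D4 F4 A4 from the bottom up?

Reducing to letter names: D, F, A. These stack in thirds as D–F–A — a D minor triad.
The lowest note is D, the root of the chord, so this is root position (figured bass 5/3).

D minor, root position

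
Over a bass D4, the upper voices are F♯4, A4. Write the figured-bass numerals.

5/3

The notes D, F#, A stack in thirds as D–F#–A — a D major triad. The bass D is the root, so this is root position: figured 5/3.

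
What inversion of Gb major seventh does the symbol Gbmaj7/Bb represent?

Gbmaj7/Bb means Gb major seventh with Bb in the bass. Bb is the third of Gb major seventh (Gb–Bb–Db–F), so this is first inversion.

first inversion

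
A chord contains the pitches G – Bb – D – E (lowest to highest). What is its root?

G, Bb, D, E are the tones of an E half-diminished seventh chord (E–G–Bb–D), making E the root.

E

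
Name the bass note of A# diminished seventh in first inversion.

C#

In first inversion the third is lowest. For A# diminished seventh (A#–C#–E–G) that is C#.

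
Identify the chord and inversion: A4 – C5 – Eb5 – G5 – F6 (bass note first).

F dominant ninth, first inversion

The pitch classes A, C, Eb, G, F arrange in thirds as F–A–C–Eb–G: an F dominant ninth chord.
The lowest note is A, the third of the chord, so this is first inversion.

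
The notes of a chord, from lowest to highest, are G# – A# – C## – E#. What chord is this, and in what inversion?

A# dominant seventh, third inversion

Reducing to letter names: G#, A#, C##, E#. These stack in thirds as A#–C##–E#–G# — an A# dominant seventh chord.
G# is the seventh of A# dominant seventh; seventh in the bass means third inversion (figured bass 4/2).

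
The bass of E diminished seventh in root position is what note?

E

E diminished seventh is E–G–Bb–Db. Root position places the root in the bass: E.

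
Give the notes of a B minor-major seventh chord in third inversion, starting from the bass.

The chord tones are B–D–F#–A#. With the seventh (A#) lowest for third inversion: A#, B, D, F#.

A#, B, D, F#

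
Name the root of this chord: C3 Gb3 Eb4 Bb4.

The distinct letter names are C, Gb, Eb, Bb. Arranged as a stack of thirds they read C–Eb–Gb–Bb, so C is the root (a C half-diminished seventh chord).

C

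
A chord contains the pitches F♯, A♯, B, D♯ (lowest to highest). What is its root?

B

The distinct letter names are F#, A#, B, D#. Arranged as a stack of thirds they read B–D#–F#–A#, so B is the root (a B major seventh chord).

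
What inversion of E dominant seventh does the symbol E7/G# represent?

first inversion

E7/G# means E dominant seventh with G# in the bass. G# is the third of E dominant seventh (E–G#–B–D), so this is first inversion.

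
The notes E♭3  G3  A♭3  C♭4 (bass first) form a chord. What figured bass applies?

The notes Eb, G, Ab, Cb stack in thirds as Ab–Cb–Eb–G — an Ab minor-major seventh chord. The bass Eb is the fifth, so this is second inversion: figured 4/3.

4/3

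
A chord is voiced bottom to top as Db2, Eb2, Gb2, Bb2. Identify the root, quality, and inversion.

Eb minor seventh, third inversion

Reducing to letter names: Db, Eb, Gb, Bb. These stack in thirds as Eb–Gb–Bb–Db — an Eb minor seventh chord.
With the seventh (Db) in the bass, the chord is in third inversion (figured bass 4/2).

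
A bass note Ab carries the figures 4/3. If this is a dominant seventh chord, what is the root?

Db

The figures 4/3 mean the fifth of the chord is in the bass. If Ab is the fifth of a dominant seventh chord, the root is Db (chord tones Db–F–Ab–Cb).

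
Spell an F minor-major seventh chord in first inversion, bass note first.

Ab, C, E, F

The chord tones are F–Ab–C–E. With the third (Ab) lowest for first inversion: Ab, C, E, F.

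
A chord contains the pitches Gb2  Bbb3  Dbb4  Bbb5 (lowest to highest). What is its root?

The distinct letter names are Gb, Bbb, Dbb. Arranged as a stack of thirds they read Gb–Bbb–Dbb, so Gb is the root (a Gb diminished triad).

Gb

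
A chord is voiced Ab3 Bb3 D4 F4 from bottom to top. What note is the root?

Bb

The distinct letter names are Ab, Bb, D, F. Arranged as a stack of thirds they read Bb–D–F–Ab, so Bb is the root (a Bb dominant seventh chord).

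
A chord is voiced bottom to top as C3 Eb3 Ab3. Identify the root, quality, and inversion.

Reducing to letter names: C, Eb, Ab. These stack in thirds as Ab–C–Eb — an Ab major triad.
C is the third of Ab major; third in the bass means first inversion (figured bass 6).

Ab major, first inversion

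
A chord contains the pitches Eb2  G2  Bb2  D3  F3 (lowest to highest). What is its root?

Eb

Eb, G, Bb, D, F are the tones of an Eb major ninth chord (Eb–G–Bb–D–F), making Eb the root.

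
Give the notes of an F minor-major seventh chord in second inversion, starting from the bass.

F minor-major seventh is F–Ab–C–E. Second inversion puts the fifth (C) in the bass, with the remaining tones above: C, E, F, Ab.

C, E, F, Ab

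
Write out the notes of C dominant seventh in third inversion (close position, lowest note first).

Bb, C, E, G

Spelling C dominant seventh: C–E–G–Bb. In third inversion the seventh is bass, giving Bb, C, E, G from the bottom.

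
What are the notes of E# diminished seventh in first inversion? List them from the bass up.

Spelling E# diminished seventh: E#–G#–B–D. In first inversion the third is bass, giving G#, B, D, E# from the bottom.

G#, B, D, E#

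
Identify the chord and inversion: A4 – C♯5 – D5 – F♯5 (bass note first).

The distinct note names are A, C#, D, F#. Stacked in thirds they read D–F#–A–C#, which is a major seventh chord on D.
A is the fifth of D major seventh; fifth in the bass means second inversion (figured bass 4/3).

D major seventh, second inversion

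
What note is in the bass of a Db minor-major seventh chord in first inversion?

Fb

In first inversion the third is lowest. For Db minor-major seventh (Db–Fb–Ab–C) that is Fb.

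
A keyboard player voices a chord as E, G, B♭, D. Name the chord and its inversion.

E half-diminished seventh, root position

The pitch classes E, G, Bb, D arrange in thirds as E–G–Bb–D: an E half-diminished seventh chord.
E is the root of E half-diminished seventh; root in the bass means root position (figured bass 7).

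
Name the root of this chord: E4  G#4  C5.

C

The distinct letter names are E, G#, C. Arranged as a stack of thirds they read C–E–G#, so C is the root (a C augmented triad).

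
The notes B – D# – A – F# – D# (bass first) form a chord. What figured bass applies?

The notes B, D#, A, F# stack in thirds as B–D#–F#–A — a B dominant seventh chord. The bass B is the root, so this is root position: figured 7.

7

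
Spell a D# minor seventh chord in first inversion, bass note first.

F#, A#, C#, D#

D# minor seventh is D#–F#–A#–C#. First inversion puts the third (F#) in the bass, with the remaining tones above: F#, A#, C#, D#.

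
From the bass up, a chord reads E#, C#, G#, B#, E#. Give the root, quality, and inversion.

Reducing to letter names: E#, C#, G#, B#. These stack in thirds as C#–E#–G#–B# — a C# major seventh chord.
With the third (E#) in the bass, the chord is in first inversion (figured bass 6/5).

C# major seventh, first inversion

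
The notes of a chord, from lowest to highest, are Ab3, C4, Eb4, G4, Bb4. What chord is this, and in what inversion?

Ab major ninth, root position

Reducing to letter names: Ab, C, Eb, G, Bb. These stack in thirds as Ab–C–Eb–G–Bb — an Ab major ninth chord.
Ab is the root of Ab major ninth; root in the bass means root position.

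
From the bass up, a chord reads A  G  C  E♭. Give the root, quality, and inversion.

A half-diminished seventh, root position

The pitch classes A, G, C, Eb arrange in thirds as A–C–Eb–G: an A half-diminished seventh chord.
A is the root of A half-diminished seventh; root in the bass means root position (figured bass 7).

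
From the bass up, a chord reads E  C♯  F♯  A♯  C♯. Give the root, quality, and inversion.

F# dominant seventh, third inversion

Reducing to letter names: E, C#, F#, A#. These stack in thirds as F#–A#–C#–E — an F# dominant seventh chord.
With the seventh (E) in the bass, the chord is in third inversion (figured bass 4/2).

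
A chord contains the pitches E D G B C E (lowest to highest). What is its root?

E, D, G, B, C are the tones of a C major ninth chord (C–E–G–B–D), making C the root.

C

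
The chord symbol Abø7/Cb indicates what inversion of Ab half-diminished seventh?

Abø7/Cb means Ab half-diminished seventh with Cb in the bass. Cb is the third of Ab half-diminished seventh (Ab–Cb–Ebb–Gb), so this is first inversion.

first inversion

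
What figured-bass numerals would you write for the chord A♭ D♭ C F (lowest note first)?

4/3

The notes Ab, Db, C, F stack in thirds as Db–F–Ab–C — a Db major seventh chord. The bass Ab is the fifth, so this is second inversion: figured 4/3.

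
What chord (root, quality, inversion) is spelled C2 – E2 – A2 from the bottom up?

The distinct note names are C, E, A. Stacked in thirds they read A–C–E, which is a minor triad on A.
With the third (C) in the bass, the chord is in first inversion (figured bass 6).

A minor, first inversion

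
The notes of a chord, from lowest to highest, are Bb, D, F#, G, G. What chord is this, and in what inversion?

G minor-major seventh, first inversion

The pitch classes Bb, D, F#, G arrange in thirds as G–Bb–D–F#: a G minor-major seventh chord.
With the third (Bb) in the bass, the chord is in first inversion (figured bass 6/5).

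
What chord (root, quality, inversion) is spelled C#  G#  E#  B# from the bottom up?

The pitch classes C#, G#, E#, B# arrange in thirds as C#–E#–G#–B#: a C# major seventh chord.
C# is the root of C# major seventh; root in the bass means root position (figured bass 7).

C# major seventh, root position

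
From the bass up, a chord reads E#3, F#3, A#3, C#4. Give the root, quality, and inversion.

The pitch classes E#, F#, A#, C# arrange in thirds as F#–A#–C#–E#: an F# major seventh chord.
E# is the seventh of F# major seventh; seventh in the bass means third inversion (figured bass 4/2).

F# major seventh, third inversion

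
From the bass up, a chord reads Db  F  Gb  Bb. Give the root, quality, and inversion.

Reducing to letter names: Db, F, Gb, Bb. These stack in thirds as Gb–Bb–Db–F — a Gb major seventh chord.
With the fifth (Db) in the bass, the chord is in second inversion (figured bass 4/3).

Gb major seventh, second inversion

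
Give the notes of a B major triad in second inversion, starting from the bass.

The chord tones are B–D#–F#. With the fifth (F#) lowest for second inversion: F#, B, D#.

F#, B, D#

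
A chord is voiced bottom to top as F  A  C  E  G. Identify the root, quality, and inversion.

F major ninth, root position

The pitch classes F, A, C, E, G arrange in thirds as F–A–C–E–G: an F major ninth chord.
F is the root of F major ninth; root in the bass means root position.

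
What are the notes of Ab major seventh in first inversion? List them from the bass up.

C, Eb, G, Ab

Spelling Ab major seventh: Ab–C–Eb–G. In first inversion the third is bass, giving C, Eb, G, Ab from the bottom.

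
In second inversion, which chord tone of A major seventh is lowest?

E

In second inversion the fifth is lowest. For A major seventh (A–C#–E–G#) that is E.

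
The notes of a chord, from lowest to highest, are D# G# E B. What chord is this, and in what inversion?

The pitch classes D#, G#, E, B arrange in thirds as E–G#–B–D#: an E major seventh chord.
D# is the seventh of E major seventh; seventh in the bass means third inversion (figured bass 4/2).

E major seventh, third inversion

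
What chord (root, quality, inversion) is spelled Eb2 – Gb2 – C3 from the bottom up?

C diminished, first inversion

The distinct note names are Eb, Gb, C. Stacked in thirds they read C–Eb–Gb, which is a diminished triad on C.
With the third (Eb) in the bass, the chord is in first inversion (figured bass 6).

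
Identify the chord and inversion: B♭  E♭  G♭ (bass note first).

Eb minor, second inversion

The distinct note names are Bb, Eb, Gb. Stacked in thirds they read Eb–Gb–Bb, which is a minor triad on Eb.
Bb is the fifth of Eb minor; fifth in the bass means second inversion (figured bass 6/4).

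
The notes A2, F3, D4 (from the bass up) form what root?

Reordering A, F, D into stacked thirds gives D–F–A; the bottom of that stack, D, is the root.

D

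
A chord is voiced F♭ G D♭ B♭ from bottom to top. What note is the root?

G

The distinct letter names are Fb, G, Db, Bb. Arranged as a stack of thirds they read G–Bb–Db–Fb, so G is the root (a G diminished seventh chord).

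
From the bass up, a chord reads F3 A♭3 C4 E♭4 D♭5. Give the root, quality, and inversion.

Db major ninth, first inversion

The pitch classes F, Ab, C, Eb, Db arrange in thirds as Db–F–Ab–C–Eb: a Db major ninth chord.
F is the third of Db major ninth; third in the bass means first inversion.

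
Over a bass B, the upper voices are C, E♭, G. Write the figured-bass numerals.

The notes B, C, Eb, G stack in thirds as C–Eb–G–B — a C minor-major seventh chord. The bass B is the seventh, so this is third inversion: figured 4/2.

4/2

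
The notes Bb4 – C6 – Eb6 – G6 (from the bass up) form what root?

Bb, C, Eb, G are the tones of a C minor seventh chord (C–Eb–G–Bb), making C the root.

C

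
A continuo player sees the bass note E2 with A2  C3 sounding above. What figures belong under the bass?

6/4

The notes E, A, C stack in thirds as A–C–E — an A minor triad. The bass E is the fifth, so this is second inversion: figured 6/4.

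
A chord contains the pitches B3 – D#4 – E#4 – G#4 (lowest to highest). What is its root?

E#

The distinct letter names are B, D#, E#, G#. Arranged as a stack of thirds they read E#–G#–B–D#, so E# is the root (an E# half-diminished seventh chord).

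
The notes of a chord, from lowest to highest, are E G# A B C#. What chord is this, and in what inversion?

The pitch classes E, G#, A, B, C# arrange in thirds as A–C#–E–G#–B: an A major ninth chord.
E is the fifth of A major ninth; fifth in the bass means second inversion.

A major ninth, second inversion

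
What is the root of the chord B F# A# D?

Reordering B, F#, A#, D into stacked thirds gives B–D–F#–A#; the bottom of that stack, B, is the root.

B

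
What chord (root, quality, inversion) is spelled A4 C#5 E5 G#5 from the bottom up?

A major seventh, root position

The pitch classes A, C#, E, G# arrange in thirds as A–C#–E–G#: an A major seventh chord.
A is the root of A major seventh; root in the bass means root position (figured bass 7).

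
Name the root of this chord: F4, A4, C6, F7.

Reordering F, A, C into stacked thirds gives F–A–C; the bottom of that stack, F, is the root.

F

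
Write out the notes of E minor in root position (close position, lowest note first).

E, G, B

The chord tones are E–G–B. With the root (E) lowest for root position: E, G, B.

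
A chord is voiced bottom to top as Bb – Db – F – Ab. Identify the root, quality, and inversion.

Reducing to letter names: Bb, Db, F, Ab. These stack in thirds as Bb–Db–F–Ab — a Bb minor seventh chord.
The lowest note is Bb, the root of the chord, so this is root position (figured bass 7).

Bb minor seventh, root position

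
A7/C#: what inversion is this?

first inversion

A7/C# means A dominant seventh with C# in the bass. C# is the third of A dominant seventh (A–C#–E–G), so this is first inversion.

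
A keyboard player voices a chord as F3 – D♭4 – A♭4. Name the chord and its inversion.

Db major, first inversion

Reducing to letter names: F, Db, Ab. These stack in thirds as Db–F–Ab — a Db major triad.
The lowest note is F, the third of the chord, so this is first inversion (figured bass 6).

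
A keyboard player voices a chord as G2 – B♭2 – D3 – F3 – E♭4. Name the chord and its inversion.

Eb major ninth, first inversion

The distinct note names are G, Bb, D, F, Eb. Stacked in thirds they read Eb–G–Bb–D–F, which is a major ninth chord on Eb.
The lowest note is G, the third of the chord, so this is first inversion.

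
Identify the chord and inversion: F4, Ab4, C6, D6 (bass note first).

The distinct note names are F, Ab, C, D. Stacked in thirds they read D–F–Ab–C, which is a half-diminished seventh chord on D.
The lowest note is F, the third of the chord, so this is first inversion (figured bass 6/5).

D half-diminished seventh, first inversion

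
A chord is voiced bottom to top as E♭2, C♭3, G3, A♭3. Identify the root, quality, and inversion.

Ab minor-major seventh, second inversion

Reducing to letter names: Eb, Cb, G, Ab. These stack in thirds as Ab–Cb–Eb–G — an Ab minor-major seventh chord.
The lowest note is Eb, the fifth of the chord, so this is second inversion (figured bass 4/3).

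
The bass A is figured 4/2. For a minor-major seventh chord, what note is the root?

Bb

The figures 4/2 mean the seventh of the chord is in the bass. If A is the seventh of a minor-major seventh chord, the root is Bb (chord tones Bb–Db–F–A).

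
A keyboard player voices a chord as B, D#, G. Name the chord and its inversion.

G augmented, first inversion

Reducing to letter names: B, D#, G. These stack in thirds as G–B–D# — a G augmented triad.
The lowest note is B, the third of the chord, so this is first inversion (figured bass 6).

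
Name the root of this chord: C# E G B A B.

Reordering C#, E, G, B, A into stacked thirds gives A–C#–E–G–B; the bottom of that stack, A, is the root.

A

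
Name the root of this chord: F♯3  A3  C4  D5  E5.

D

F#, A, C, D, E are the tones of a D dominant ninth chord (D–F#–A–C–E), making D the root.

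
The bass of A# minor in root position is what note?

The root of A# minor (A#–C#–E#) is A#; that is the bass in root position.

A#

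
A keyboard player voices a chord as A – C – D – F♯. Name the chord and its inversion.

D dominant seventh, second inversion

Reducing to letter names: A, C, D, F#. These stack in thirds as D–F#–A–C — a D dominant seventh chord.
With the fifth (A) in the bass, the chord is in second inversion (figured bass 4/3).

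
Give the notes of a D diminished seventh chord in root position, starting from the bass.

The chord tones are D–F–Ab–Cb. With the root (D) lowest for root position: D, F, Ab, Cb.

D, F, Ab, Cb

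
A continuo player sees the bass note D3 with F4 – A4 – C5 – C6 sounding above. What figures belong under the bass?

7

The notes D, F, A, C stack in thirds as D–F–A–C — a D minor seventh chord. The bass D is the root, so this is root position: figured 7.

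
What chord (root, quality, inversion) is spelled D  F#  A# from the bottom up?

The distinct note names are D, F#, A#. Stacked in thirds they read D–F#–A#, which is an augmented triad on D.
The lowest note is D, the root of the chord, so this is root position (figured bass 5/3).

D augmented, root position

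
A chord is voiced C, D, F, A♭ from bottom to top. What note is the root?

The distinct letter names are C, D, F, Ab. Arranged as a stack of thirds they read D–F–Ab–C, so D is the root (a D half-diminished seventh chord).

D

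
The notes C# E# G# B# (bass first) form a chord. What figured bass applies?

7

The notes C#, E#, G#, B# stack in thirds as C#–E#–G#–B# — a C# major seventh chord. The bass C# is the root, so this is root position: figured 7.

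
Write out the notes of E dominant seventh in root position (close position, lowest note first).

E dominant seventh is E–G#–B–D. Root position puts the root (E) in the bass, with the remaining tones above: E, G#, B, D.

E, G#, B, D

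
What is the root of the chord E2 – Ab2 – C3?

Ab

The distinct letter names are E, Ab, C. Arranged as a stack of thirds they read Ab–C–E, so Ab is the root (an Ab augmented triad).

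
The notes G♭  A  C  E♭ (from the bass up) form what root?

A

The distinct letter names are Gb, A, C, Eb. Arranged as a stack of thirds they read A–C–Eb–Gb, so A is the root (an A diminished seventh chord).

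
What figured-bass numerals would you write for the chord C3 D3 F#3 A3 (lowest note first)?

The notes C, D, F#, A stack in thirds as D–F#–A–C — a D dominant seventh chord. The bass C is the seventh, so this is third inversion: figured 4/2.

4/2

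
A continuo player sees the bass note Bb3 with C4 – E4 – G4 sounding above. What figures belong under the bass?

4/2

The notes Bb, C, E, G stack in thirds as C–E–G–Bb — a C dominant seventh chord. The bass Bb is the seventh, so this is third inversion: figured 4/2.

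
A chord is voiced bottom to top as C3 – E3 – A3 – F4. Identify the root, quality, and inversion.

Reducing to letter names: C, E, A, F. These stack in thirds as F–A–C–E — an F major seventh chord.
The lowest note is C, the fifth of the chord, so this is second inversion (figured bass 4/3).

F major seventh, second inversion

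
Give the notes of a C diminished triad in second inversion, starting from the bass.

Gb, C, Eb

Spelling C diminished: C–Eb–Gb. In second inversion the fifth is bass, giving Gb, C, Eb from the bottom.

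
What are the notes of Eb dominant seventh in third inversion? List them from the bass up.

The chord tones are Eb–G–Bb–Db. With the seventh (Db) lowest for third inversion: Db, Eb, G, Bb.

Db, Eb, G, Bb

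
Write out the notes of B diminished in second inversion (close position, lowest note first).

B diminished is B–D–F. Second inversion puts the fifth (F) in the bass, with the remaining tones above: F, B, D.

F, B, D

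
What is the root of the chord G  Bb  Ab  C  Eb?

Reordering G, Bb, Ab, C, Eb into stacked thirds gives Ab–C–Eb–G–Bb; the bottom of that stack, Ab, is the root.

Ab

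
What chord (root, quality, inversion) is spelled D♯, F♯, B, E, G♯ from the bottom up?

The distinct note names are D#, F#, B, E, G#. Stacked in thirds they read E–G#–B–D#–F#, which is a major ninth chord on E.
D# is the seventh of E major ninth; seventh in the bass means third inversion.

E major ninth, third inversion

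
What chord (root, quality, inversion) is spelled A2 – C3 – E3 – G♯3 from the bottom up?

The distinct note names are A, C, E, G#. Stacked in thirds they read A–C–E–G#, which is a minor-major seventh chord on A.
With the root (A) in the bass, the chord is in root position (figured bass 7).

A minor-major seventh, root position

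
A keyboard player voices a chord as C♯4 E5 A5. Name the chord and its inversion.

The distinct note names are C#, E, A. Stacked in thirds they read A–C#–E, which is a major triad on A.
The lowest note is C#, the third of the chord, so this is first inversion (figured bass 6).

A major, first inversion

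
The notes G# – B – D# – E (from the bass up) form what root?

E

Reordering G#, B, D#, E into stacked thirds gives E–G#–B–D#; the bottom of that stack, E, is the root.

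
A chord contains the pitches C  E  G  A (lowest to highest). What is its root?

The distinct letter names are C, E, G, A. Arranged as a stack of thirds they read A–C–E–G, so A is the root (an A minor seventh chord).

A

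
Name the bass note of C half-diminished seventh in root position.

C

The root of C half-diminished seventh (C–Eb–Gb–Bb) is C; that is the bass in root position.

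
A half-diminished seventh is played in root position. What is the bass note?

In root position the root is lowest. For A half-diminished seventh (A–C–Eb–G) that is A.

A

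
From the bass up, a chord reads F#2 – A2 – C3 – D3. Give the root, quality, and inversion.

D dominant seventh, first inversion

Reducing to letter names: F#, A, C, D. These stack in thirds as D–F#–A–C — a D dominant seventh chord.
With the third (F#) in the bass, the chord is in first inversion (figured bass 6/5).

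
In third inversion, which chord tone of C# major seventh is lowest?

B#

C# major seventh is C#–E#–G#–B#. Third inversion places the seventh in the bass: B#.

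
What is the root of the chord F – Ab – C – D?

Reordering F, Ab, C, D into stacked thirds gives D–F–Ab–C; the bottom of that stack, D, is the root.

D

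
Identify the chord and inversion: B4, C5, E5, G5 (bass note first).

C major seventh, third inversion

The distinct note names are B, C, E, G. Stacked in thirds they read C–E–G–B, which is a major seventh chord on C.
The lowest note is B, the seventh of the chord, so this is third inversion (figured bass 4/2).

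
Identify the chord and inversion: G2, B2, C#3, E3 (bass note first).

C# half-diminished seventh, second inversion

The distinct note names are G, B, C#, E. Stacked in thirds they read C#–E–G–B, which is a half-diminished seventh chord on C#.
G is the fifth of C# half-diminished seventh; fifth in the bass means second inversion (figured bass 4/3).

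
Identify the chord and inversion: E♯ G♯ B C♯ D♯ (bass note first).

C# dominant ninth, first inversion

The pitch classes E#, G#, B, C#, D# arrange in thirds as C#–E#–G#–B–D#: a C# dominant ninth chord.
With the third (E#) in the bass, the chord is in first inversion.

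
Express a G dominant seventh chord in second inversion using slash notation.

G7/D

Second inversion of G dominant seventh has the fifth (D) in the bass. As a slash chord: G7/D.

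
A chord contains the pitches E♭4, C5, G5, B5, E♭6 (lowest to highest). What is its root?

Reordering Eb, C, G, B into stacked thirds gives C–Eb–G–B; the bottom of that stack, C, is the root.

C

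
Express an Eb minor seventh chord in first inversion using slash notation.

First inversion of Eb minor seventh has the third (Gb) in the bass. As a slash chord: Ebm7/Gb.

Ebm7/Gb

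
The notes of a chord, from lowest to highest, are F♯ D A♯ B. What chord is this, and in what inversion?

The pitch classes F#, D, A#, B arrange in thirds as B–D–F#–A#: a B minor-major seventh chord.
With the fifth (F#) in the bass, the chord is in second inversion (figured bass 4/3).

B minor-major seventh, second inversion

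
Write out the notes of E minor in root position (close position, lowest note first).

Spelling E minor: E–G–B. In root position the root is bass, giving E, G, B from the bottom.

E, G, B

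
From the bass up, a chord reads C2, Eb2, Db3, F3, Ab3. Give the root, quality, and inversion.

Db major ninth, third inversion

The distinct note names are C, Eb, Db, F, Ab. Stacked in thirds they read Db–F–Ab–C–Eb, which is a major ninth chord on Db.
With the seventh (C) in the bass, the chord is in third inversion.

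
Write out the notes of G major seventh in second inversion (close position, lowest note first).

D, F#, G, B

G major seventh is G–B–D–F#. Second inversion puts the fifth (D) in the bass, with the remaining tones above: D, F#, G, B.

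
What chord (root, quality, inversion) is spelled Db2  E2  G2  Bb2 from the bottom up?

E diminished seventh, third inversion

Reducing to letter names: Db, E, G, Bb. These stack in thirds as E–G–Bb–Db — an E diminished seventh chord.
With the seventh (Db) in the bass, the chord is in third inversion (figured bass 4/2).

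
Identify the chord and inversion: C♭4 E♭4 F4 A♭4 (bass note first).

F half-diminished seventh, second inversion

The distinct note names are Cb, Eb, F, Ab. Stacked in thirds they read F–Ab–Cb–Eb, which is a half-diminished seventh chord on F.
Cb is the fifth of F half-diminished seventh; fifth in the bass means second inversion (figured bass 4/3).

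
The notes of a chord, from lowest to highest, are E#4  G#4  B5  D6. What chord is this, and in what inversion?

E# diminished seventh, root position

The pitch classes E#, G#, B, D arrange in thirds as E#–G#–B–D: an E# diminished seventh chord.
The lowest note is E#, the root of the chord, so this is root position (figured bass 7).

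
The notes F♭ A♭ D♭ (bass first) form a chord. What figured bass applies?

6

The notes Fb, Ab, Db stack in thirds as Db–Fb–Ab — a Db minor triad. The bass Fb is the third, so this is first inversion: figured 6.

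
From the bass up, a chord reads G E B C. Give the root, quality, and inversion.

C major seventh, second inversion

The pitch classes G, E, B, C arrange in thirds as C–E–G–B: a C major seventh chord.
G is the fifth of C major seventh; fifth in the bass means second inversion (figured bass 4/3).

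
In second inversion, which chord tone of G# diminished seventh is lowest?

D

In second inversion the fifth is lowest. For G# diminished seventh (G#–B–D–F) that is D.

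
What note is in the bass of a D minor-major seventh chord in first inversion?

F

In first inversion the third is lowest. For D minor-major seventh (D–F–A–C#) that is F.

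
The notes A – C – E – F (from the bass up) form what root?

Reordering A, C, E, F into stacked thirds gives F–A–C–E; the bottom of that stack, F, is the root.

F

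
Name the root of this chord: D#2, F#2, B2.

B

D#, F#, B are the tones of a B major triad (B–D#–F#), making B the root.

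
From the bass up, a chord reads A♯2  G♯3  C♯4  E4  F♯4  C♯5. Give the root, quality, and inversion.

The distinct note names are A#, G#, C#, E, F#. Stacked in thirds they read F#–A#–C#–E–G#, which is a dominant ninth chord on F#.
With the third (A#) in the bass, the chord is in first inversion.

F# dominant ninth, first inversion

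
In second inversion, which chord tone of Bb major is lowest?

In second inversion the fifth is lowest. For Bb major (Bb–D–F) that is F.

F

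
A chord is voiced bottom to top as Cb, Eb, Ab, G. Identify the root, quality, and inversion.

Ab minor-major seventh, first inversion

The distinct note names are Cb, Eb, Ab, G. Stacked in thirds they read Ab–Cb–Eb–G, which is a minor-major seventh chord on Ab.
Cb is the third of Ab minor-major seventh; third in the bass means first inversion (figured bass 6/5).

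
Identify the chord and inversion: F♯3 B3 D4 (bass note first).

B minor, second inversion

The pitch classes F#, B, D arrange in thirds as B–D–F#: a B minor triad.
The lowest note is F#, the fifth of the chord, so this is second inversion (figured bass 6/4).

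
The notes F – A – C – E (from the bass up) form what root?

Reordering F, A, C, E into stacked thirds gives F–A–C–E; the bottom of that stack, F, is the root.

F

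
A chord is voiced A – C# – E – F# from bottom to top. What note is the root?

The distinct letter names are A, C#, E, F#. Arranged as a stack of thirds they read F#–A–C#–E, so F# is the root (an F# minor seventh chord).

F#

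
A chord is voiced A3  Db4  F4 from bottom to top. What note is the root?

Db

The distinct letter names are A, Db, F. Arranged as a stack of thirds they read Db–F–A, so Db is the root (a Db augmented triad).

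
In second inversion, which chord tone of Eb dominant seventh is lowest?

Bb

In second inversion the fifth is lowest. For Eb dominant seventh (Eb–G–Bb–Db) that is Bb.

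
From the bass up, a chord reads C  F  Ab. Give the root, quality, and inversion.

F minor, second inversion

The pitch classes C, F, Ab arrange in thirds as F–Ab–C: an F minor triad.
The lowest note is C, the fifth of the chord, so this is second inversion (figured bass 6/4).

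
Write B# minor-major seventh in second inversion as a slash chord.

B#m(maj7)/F##

Second inversion of B# minor-major seventh has the fifth (F##) in the bass. As a slash chord: B#m(maj7)/F##.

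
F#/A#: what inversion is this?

F#/A# means F# major with A# in the bass. A# is the third of F# major (F#–A#–C#), so this is first inversion.

first inversion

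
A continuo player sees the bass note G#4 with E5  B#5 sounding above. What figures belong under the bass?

The notes G#, E, B# stack in thirds as E–G#–B# — an E augmented triad. The bass G# is the third, so this is first inversion: figured 6.

6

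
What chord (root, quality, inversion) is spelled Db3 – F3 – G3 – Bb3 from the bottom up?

G half-diminished seventh, second inversion

The distinct note names are Db, F, G, Bb. Stacked in thirds they read G–Bb–Db–F, which is a half-diminished seventh chord on G.
The lowest note is Db, the fifth of the chord, so this is second inversion (figured bass 4/3).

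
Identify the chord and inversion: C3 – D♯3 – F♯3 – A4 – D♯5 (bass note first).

The pitch classes C, D#, F#, A arrange in thirds as D#–F#–A–C: a D# diminished seventh chord.
C is the seventh of D# diminished seventh; seventh in the bass means third inversion (figured bass 4/2).

D# diminished seventh, third inversion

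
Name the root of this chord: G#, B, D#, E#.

E#

The distinct letter names are G#, B, D#, E#. Arranged as a stack of thirds they read E#–G#–B–D#, so E# is the root (an E# half-diminished seventh chord).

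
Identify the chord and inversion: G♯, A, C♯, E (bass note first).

A major seventh, third inversion

Reducing to letter names: G#, A, C#, E. These stack in thirds as A–C#–E–G# — an A major seventh chord.
The lowest note is G#, the seventh of the chord, so this is third inversion (figured bass 4/2).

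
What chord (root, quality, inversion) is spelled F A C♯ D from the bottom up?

D minor-major seventh, first inversion

The pitch classes F, A, C#, D arrange in thirds as D–F–A–C#: a D minor-major seventh chord.
With the third (F) in the bass, the chord is in first inversion (figured bass 6/5).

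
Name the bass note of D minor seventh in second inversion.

The fifth of D minor seventh (D–F–A–C) is A; that is the bass in second inversion.

A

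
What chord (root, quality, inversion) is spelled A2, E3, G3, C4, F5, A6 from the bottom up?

Reducing to letter names: A, E, G, C, F. These stack in thirds as F–A–C–E–G — an F major ninth chord.
A is the third of F major ninth; third in the bass means first inversion.

F major ninth, first inversion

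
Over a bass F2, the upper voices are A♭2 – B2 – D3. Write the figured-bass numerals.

The notes F, Ab, B, D stack in thirds as B–D–F–Ab — a B diminished seventh chord. The bass F is the fifth, so this is second inversion: figured 4/3.

4/3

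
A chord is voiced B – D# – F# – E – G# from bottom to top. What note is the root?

Reordering B, D#, F#, E, G# into stacked thirds gives E–G#–B–D#–F#; the bottom of that stack, E, is the root.

E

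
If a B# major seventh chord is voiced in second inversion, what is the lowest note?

F##

The fifth of B# major seventh (B#–D##–F##–A##) is F##; that is the bass in second inversion.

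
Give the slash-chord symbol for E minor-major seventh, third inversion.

Em(maj7)/D#

Third inversion of E minor-major seventh has the seventh (D#) in the bass. As a slash chord: Em(maj7)/D#.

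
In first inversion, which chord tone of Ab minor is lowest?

The third of Ab minor (Ab–Cb–Eb) is Cb; that is the bass in first inversion.

Cb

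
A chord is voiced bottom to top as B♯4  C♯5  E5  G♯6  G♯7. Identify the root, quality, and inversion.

C# minor-major seventh, third inversion

The distinct note names are B#, C#, E, G#. Stacked in thirds they read C#–E–G#–B#, which is a minor-major seventh chord on C#.
With the seventh (B#) in the bass, the chord is in third inversion (figured bass 4/2).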